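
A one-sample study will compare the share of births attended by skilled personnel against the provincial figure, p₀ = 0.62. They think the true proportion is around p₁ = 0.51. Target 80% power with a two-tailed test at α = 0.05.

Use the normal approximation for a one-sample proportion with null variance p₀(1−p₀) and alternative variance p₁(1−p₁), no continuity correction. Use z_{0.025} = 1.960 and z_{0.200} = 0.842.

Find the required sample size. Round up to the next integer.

n = [z_{α/2}·√(p₀q₀) + z_β·√(p₁q₁)]² / (p₁ − p₀)²
  = [1.960·√(0.62·0.38) + 0.842·√(0.51·0.49)]² / (-0.11)²
  = [1.960·0.4854 + 0.842·0.4999]² / 0.0121
  = [1.3723]² / 0.0121
  = 155.63
Round up → n = 156.

n = 156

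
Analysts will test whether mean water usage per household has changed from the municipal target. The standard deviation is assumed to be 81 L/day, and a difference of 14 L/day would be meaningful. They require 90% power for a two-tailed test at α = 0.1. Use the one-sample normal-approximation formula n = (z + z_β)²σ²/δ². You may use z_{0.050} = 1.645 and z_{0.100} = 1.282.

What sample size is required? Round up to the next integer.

n = (z_{α/2} + z_β)² · σ² / δ²
  = (1.645 + 1.282)² · 81² / 14²
  = 8.5673 · 6561 / 196
  = 286.79
Round up → n = 287.

n = 287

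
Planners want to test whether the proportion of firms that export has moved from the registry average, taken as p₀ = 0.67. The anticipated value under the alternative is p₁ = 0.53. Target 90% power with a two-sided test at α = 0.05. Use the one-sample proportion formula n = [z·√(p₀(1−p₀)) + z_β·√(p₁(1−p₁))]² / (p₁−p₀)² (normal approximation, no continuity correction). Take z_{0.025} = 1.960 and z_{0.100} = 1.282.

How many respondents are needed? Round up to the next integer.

n = [z_{α/2}·√(p₀q₀) + z_β·√(p₁q₁)]² / (p₁ − p₀)²
  = [1.960·√(0.67·0.33) + 1.282·√(0.53·0.47)]² / (-0.14)²
  = [1.960·0.4702 + 1.282·0.4991]² / 0.0196
  = [1.5615]² / 0.0196
  = 124.40
Round up → n = 125.

n = 125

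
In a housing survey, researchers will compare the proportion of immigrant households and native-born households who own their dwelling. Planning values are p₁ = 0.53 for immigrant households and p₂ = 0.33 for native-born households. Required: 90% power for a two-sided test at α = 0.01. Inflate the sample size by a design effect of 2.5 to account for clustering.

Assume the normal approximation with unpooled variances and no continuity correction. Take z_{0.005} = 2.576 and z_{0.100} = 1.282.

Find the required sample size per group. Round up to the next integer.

n = (z_{α/2} + z_β)² · [p₁(1−p₁) + p₂(1−p₂)] / (p₁ − p₂)²
  = (2.576 + 1.282)² · (0.53·0.47 + 0.33·0.67) / (0.20)²
  = (3.858)² · (0.2491 + 0.2211) / 0.0400
  = 14.8842 · 0.4702 / 0.0400
  = 174.96
Design effect: 2.5 × 174.96 = 437.41.
Round up → n = 438 per group.

n = 438 per group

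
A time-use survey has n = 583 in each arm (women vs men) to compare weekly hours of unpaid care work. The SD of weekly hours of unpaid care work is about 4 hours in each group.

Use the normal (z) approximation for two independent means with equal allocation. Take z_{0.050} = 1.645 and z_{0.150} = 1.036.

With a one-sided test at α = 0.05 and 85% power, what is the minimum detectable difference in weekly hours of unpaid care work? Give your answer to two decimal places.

δ = (z_α + z_β) · √((σ₁²+σ₂²)/n)
  = (1.645 + 1.036) · √(32/583)
  = 2.681 · √0.05489
  = 2.681 · 0.2343
  = 0.6281

Minimum detectable difference ≈ 0.63 hours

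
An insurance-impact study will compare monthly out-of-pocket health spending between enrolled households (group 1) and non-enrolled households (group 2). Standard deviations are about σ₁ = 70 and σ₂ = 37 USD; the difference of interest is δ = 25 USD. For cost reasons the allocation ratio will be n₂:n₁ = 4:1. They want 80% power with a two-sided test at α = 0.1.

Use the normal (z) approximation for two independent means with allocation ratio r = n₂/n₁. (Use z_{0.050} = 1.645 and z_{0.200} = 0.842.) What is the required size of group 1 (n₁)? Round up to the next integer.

n₁ = 52

n₁ = (z_{α/2} + z_β)² · (σ₁² + σ₂²/r) / δ²
   = (1.645 + 0.842)² · (70² + 37²/4) / 25²
   = 6.1852 · (4900 + 342.25) / 625
   = 6.1852 · 5242.2 / 625
   = 51.88
Round up → n₁ = 52; n₂ = r·n₁ = 4 × 52 = 208.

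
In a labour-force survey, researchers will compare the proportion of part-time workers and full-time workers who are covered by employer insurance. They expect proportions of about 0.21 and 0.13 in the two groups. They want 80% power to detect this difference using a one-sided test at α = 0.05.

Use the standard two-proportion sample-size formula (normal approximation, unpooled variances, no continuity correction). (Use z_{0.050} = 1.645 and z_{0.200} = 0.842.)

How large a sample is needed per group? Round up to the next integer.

n = (z_α + z_β)² · [p₁(1−p₁) + p₂(1−p₂)] / (p₁ − p₂)²
  = (1.645 + 0.842)² · (0.21·0.79 + 0.13·0.87) / (0.08)²
  = (2.487)² · (0.1659 + 0.1131) / 0.0064
  = 6.1852 · 0.2790 / 0.0064
  = 269.63
Round up → n = 270 per group.

n = 270 per group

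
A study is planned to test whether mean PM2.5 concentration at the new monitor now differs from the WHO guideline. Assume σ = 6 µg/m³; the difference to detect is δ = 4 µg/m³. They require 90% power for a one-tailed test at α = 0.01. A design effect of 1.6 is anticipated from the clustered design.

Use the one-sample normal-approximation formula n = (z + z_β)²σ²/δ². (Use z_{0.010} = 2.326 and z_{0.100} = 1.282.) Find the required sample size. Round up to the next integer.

n = (z_α + z_β)² · σ² / δ²
  = (2.326 + 1.282)² · 6² / 4²
  = 13.0177 · 36 / 16
  = 29.29
Design effect: 1.6 × 29.29 = 46.86.
Round up → n = 47.

n = 47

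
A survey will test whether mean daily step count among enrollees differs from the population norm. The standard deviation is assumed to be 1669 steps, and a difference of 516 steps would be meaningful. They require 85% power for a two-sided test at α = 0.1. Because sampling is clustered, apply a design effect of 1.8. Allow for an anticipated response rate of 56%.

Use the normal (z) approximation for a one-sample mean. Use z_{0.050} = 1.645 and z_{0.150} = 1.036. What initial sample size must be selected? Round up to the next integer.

n = (z_{α/2} + z_β)² · σ² / δ²
  = (1.645 + 1.036)² · 1669² / 516²
  = 7.1878 · 2785561 / 266256
  = 75.20
Design effect: 1.8 × 75.20 = 135.36.
Adjust for 56% response: 135.36 / 0.56 = 241.71.
Round up → n = 242.

n = 242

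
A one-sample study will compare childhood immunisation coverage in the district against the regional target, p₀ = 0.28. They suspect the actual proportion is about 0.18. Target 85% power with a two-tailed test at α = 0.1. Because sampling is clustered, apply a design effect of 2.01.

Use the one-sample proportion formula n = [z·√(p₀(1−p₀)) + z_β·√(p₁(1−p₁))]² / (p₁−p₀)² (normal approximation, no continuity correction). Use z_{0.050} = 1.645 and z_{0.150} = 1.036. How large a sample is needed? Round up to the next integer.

n = 260

n = [z_{α/2}·√(p₀q₀) + z_β·√(p₁q₁)]² / (p₁ − p₀)²
  = [1.645·√(0.28·0.72) + 1.036·√(0.18·0.82)]² / (-0.10)²
  = [1.645·0.4490 + 1.036·0.3842]² / 0.0100
  = [1.1366]² / 0.0100
  = 129.19
Design effect: 2.01 × 129.19 = 259.67.
Round up → n = 260.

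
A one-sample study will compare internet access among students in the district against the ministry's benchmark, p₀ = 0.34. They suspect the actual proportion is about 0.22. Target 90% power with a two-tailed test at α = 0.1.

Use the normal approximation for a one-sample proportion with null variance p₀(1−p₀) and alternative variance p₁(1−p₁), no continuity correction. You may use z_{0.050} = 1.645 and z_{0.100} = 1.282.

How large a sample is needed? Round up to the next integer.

n = [z_{α/2}·√(p₀q₀) + z_β·√(p₁q₁)]² / (p₁ − p₀)²
  = [1.645·√(0.34·0.66) + 1.282·√(0.22·0.78)]² / (-0.12)²
  = [1.645·0.4737 + 1.282·0.4142]² / 0.0144
  = [1.3103]² / 0.0144
  = 119.23
Round up → n = 120.

n = 120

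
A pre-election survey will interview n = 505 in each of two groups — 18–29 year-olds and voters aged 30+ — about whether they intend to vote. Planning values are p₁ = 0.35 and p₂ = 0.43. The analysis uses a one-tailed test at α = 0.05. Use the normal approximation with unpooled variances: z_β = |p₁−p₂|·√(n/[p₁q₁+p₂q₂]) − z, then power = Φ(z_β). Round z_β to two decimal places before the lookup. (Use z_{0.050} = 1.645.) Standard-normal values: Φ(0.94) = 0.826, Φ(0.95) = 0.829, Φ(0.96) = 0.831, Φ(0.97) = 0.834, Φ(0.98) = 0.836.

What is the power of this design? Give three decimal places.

Power ≈ 0.834

z_β = |p₁−p₂|·√(n/[p₁q₁+p₂q₂]) − z_α
    = 0.08 · √(505/0.4726) − 1.645
    = 0.08 · 32.6888 − 1.645
    = 2.6151 − 1.645 = 0.9701 → 0.97
Power = Φ(0.97) = 0.834.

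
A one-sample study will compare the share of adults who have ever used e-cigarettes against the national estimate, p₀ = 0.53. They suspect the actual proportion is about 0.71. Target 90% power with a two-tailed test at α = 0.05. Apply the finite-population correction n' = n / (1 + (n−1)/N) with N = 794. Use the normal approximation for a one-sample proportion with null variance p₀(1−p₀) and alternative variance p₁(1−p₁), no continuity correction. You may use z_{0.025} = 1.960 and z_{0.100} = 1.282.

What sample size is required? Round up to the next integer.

n = 69

n = [z_{α/2}·√(p₀q₀) + z_β·√(p₁q₁)]² / (p₁ − p₀)²
  = [1.960·√(0.53·0.47) + 1.282·√(0.71·0.29)]² / (0.18)²
  = [1.960·0.4991 + 1.282·0.4538]² / 0.0324
  = [1.5600]² / 0.0324
  = 75.11
Finite-population correction (N = 794): 75.11 / (1 + (75.11 − 1)/794) = 68.70.
Round up → n = 69.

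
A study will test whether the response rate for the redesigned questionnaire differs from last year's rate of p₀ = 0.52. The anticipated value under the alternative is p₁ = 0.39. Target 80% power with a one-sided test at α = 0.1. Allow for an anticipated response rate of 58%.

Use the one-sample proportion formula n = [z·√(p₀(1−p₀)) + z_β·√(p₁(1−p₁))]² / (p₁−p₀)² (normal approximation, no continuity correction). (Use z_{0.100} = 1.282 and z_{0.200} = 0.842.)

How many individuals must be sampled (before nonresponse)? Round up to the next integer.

n = 113

n = [z_α·√(p₀q₀) + z_β·√(p₁q₁)]² / (p₁ − p₀)²
  = [1.282·√(0.52·0.48) + 0.842·√(0.39·0.61)]² / (-0.13)²
  = [1.282·0.4996 + 0.842·0.4877]² / 0.0169
  = [1.0512]² / 0.0169
  = 65.38
Adjust for 58% response: 65.38 / 0.58 = 112.73.
Round up → n = 113.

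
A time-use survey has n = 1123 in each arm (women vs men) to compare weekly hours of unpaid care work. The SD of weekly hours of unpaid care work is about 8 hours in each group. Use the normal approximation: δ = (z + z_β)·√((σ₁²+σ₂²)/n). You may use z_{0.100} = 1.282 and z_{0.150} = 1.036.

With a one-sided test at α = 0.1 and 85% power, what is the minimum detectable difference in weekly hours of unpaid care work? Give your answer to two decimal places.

Minimum detectable difference ≈ 0.78 hours

δ = (z_α + z_β) · √((σ₁²+σ₂²)/n)
  = (1.282 + 1.036) · √(128/1123)
  = 2.318 · √0.11398
  = 2.318 · 0.3376
  = 0.7826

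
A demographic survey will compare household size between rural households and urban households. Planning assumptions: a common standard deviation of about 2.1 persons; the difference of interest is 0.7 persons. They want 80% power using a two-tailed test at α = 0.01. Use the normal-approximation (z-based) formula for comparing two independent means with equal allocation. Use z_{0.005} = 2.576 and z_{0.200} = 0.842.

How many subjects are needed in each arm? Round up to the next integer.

n = (z_{α/2} + z_β)² · (σ₁² + σ₂²) / δ²
  = (2.576 + 0.842)² · (2·2.1² = 8.82) / 0.7²
  = 11.6827 · 8.82 / 0.49
  = 210.29
Round up → n = 211 per group.

n = 211 per group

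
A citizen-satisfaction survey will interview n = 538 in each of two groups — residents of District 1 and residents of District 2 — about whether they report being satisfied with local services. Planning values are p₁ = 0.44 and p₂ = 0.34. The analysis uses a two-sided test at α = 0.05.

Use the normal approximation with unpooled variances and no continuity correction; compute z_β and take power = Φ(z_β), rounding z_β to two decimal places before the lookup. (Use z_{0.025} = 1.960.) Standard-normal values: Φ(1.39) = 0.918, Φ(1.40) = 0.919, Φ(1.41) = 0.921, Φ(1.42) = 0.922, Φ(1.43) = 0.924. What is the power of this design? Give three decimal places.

z_β = |p₁−p₂|·√(n/[p₁q₁+p₂q₂]) − z_{α/2}
    = 0.10 · √(538/0.4708) − 1.960
    = 0.10 · 33.8044 − 1.960
    = 3.3804 − 1.960 = 1.4204 → 1.42
Power = Φ(1.42) = 0.922.

Power ≈ 0.922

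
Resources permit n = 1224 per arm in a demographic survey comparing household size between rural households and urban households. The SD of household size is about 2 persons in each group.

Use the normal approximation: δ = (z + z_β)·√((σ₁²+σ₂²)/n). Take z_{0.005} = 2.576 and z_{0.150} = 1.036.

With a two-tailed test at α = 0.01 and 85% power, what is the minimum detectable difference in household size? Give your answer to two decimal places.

Minimum detectable difference ≈ 0.29 persons

δ = (z_{α/2} + z_β) · √((σ₁²+σ₂²)/n)
  = (2.576 + 1.036) · √(8/1224)
  = 3.612 · √0.00654
  = 3.612 · 0.0808
  = 0.2920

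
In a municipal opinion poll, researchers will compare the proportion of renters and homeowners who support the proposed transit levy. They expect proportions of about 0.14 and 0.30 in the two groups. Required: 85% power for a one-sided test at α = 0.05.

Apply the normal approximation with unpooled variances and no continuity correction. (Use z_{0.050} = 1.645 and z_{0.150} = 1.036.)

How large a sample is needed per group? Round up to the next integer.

n = (z_α + z_β)² · [p₁(1−p₁) + p₂(1−p₂)] / (p₁ − p₂)²
  = (1.645 + 1.036)² · (0.14·0.86 + 0.30·0.70) / (-0.16)²
  = (2.681)² · (0.1204 + 0.2100) / 0.0256
  = 7.1878 · 0.3304 / 0.0256
  = 92.77
Round up → n = 93 per group.

n = 93 per group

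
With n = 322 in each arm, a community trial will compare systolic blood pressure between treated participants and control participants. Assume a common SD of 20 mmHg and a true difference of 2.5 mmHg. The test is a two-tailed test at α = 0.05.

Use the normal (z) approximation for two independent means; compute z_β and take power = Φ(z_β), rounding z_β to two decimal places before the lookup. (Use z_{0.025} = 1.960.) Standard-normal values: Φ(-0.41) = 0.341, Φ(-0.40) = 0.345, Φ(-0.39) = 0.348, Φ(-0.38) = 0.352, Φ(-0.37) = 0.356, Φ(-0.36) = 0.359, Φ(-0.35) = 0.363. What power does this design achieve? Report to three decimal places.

Power ≈ 0.356

z_β = δ·√(n/(σ₁²+σ₂²)) − z_{α/2}
    = 2.5 · √(322/800) − 1.960
    = 2.5 · 0.63443 − 1.960
    = 1.5861 − 1.960 = -0.3739 → -0.37
Power = Φ(-0.37) = 0.356.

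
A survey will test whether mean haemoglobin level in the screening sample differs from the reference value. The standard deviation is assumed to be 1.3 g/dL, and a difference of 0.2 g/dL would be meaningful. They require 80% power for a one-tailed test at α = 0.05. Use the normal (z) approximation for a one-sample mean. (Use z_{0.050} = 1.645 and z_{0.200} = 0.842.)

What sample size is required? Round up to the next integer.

n = (z_α + z_β)² · σ² / δ²
  = (1.645 + 0.842)² · 1.3² / 0.2²
  = 6.1852 · 1.69 / 0.04
  = 261.32
Round up → n = 262.

n = 262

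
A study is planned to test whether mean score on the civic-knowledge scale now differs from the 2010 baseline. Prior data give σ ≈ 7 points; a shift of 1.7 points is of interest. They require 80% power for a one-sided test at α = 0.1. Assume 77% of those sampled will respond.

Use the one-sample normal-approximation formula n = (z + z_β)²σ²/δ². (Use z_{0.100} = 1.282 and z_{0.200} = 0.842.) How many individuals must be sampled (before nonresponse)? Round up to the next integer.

n = 100

n = (z_α + z_β)² · σ² / δ²
  = (1.282 + 0.842)² · 7² / 1.7²
  = 4.5114 · 49 / 2.89
  = 76.49
Adjust for 77% response: 76.49 / 0.77 = 99.34.
Round up → n = 100.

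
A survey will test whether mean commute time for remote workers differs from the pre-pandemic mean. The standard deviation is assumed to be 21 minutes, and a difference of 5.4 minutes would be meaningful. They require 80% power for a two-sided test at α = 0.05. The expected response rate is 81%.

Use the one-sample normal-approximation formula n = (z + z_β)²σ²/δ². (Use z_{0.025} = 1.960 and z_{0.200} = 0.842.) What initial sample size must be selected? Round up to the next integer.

n = (z_{α/2} + z_β)² · σ² / δ²
  = (1.960 + 0.842)² · 21² / 5.4²
  = 7.8512 · 441 / 29.16
  = 118.74
Adjust for 81% response: 118.74 / 0.81 = 146.59.
Round up → n = 147.

n = 147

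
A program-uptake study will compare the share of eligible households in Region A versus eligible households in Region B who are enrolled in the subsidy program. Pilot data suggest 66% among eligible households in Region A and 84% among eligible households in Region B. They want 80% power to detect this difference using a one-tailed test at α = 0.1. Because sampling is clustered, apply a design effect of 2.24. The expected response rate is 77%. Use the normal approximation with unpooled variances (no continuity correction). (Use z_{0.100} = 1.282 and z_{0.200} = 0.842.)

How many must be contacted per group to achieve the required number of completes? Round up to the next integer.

n = (z_α + z_β)² · [p₁(1−p₁) + p₂(1−p₂)] / (p₁ − p₂)²
  = (1.282 + 0.842)² · (0.66·0.34 + 0.84·0.16) / (-0.18)²
  = (2.124)² · (0.2244 + 0.1344) / 0.0324
  = 4.5114 · 0.3588 / 0.0324
  = 49.96
Design effect: 2.24 × 49.96 = 111.91.
Adjust for 77% response: 111.91 / 0.77 = 145.34.
Round up → n = 146 per group.

n = 146 per group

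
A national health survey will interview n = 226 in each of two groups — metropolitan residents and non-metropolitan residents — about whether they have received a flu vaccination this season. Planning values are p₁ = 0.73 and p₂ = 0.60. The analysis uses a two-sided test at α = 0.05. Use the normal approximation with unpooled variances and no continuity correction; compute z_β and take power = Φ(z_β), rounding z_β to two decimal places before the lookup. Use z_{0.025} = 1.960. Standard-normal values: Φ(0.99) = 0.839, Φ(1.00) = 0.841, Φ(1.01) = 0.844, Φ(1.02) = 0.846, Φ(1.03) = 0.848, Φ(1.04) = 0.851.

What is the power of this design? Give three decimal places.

Power ≈ 0.841

z_β = |p₁−p₂|·√(n/[p₁q₁+p₂q₂]) − z_{α/2}
    = 0.13 · √(226/0.4371) − 1.960
    = 0.13 · 22.7386 − 1.960
    = 2.9560 − 1.960 = 0.9960 → 1.00
Power = Φ(1.00) = 0.841.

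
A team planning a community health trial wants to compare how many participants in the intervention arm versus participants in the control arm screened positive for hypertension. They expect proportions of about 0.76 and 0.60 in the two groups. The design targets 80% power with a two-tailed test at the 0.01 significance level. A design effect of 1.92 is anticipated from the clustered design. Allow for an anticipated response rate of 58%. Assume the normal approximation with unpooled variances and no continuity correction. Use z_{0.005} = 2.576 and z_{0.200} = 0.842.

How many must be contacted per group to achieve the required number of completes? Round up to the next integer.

n = 639 per group

n = (z_{α/2} + z_β)² · [p₁(1−p₁) + p₂(1−p₂)] / (p₁ − p₂)²
  = (2.576 + 0.842)² · (0.76·0.24 + 0.60·0.40) / (0.16)²
  = (3.418)² · (0.1824 + 0.2400) / 0.0256
  = 11.6827 · 0.4224 / 0.0256
  = 192.76
Design effect: 1.92 × 192.76 = 370.11.
Adjust for 58% response: 370.11 / 0.58 = 638.12.
Round up → n = 639 per group.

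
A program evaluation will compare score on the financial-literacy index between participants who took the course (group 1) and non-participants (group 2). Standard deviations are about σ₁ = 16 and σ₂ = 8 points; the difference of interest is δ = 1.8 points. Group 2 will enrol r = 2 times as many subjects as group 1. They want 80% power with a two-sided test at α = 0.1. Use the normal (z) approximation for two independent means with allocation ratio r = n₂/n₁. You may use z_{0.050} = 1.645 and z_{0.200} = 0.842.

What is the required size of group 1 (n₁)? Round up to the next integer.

n₁ = 550

n₁ = (z_{α/2} + z_β)² · (σ₁² + σ₂²/r) / δ²
   = (1.645 + 0.842)² · (16² + 8²/2) / 1.8²
   = 6.1852 · (256 + 32) / 3.24
   = 6.1852 · 288 / 3.24
   = 549.79
Round up → n₁ = 550; n₂ = r·n₁ = 2 × 550 = 1100.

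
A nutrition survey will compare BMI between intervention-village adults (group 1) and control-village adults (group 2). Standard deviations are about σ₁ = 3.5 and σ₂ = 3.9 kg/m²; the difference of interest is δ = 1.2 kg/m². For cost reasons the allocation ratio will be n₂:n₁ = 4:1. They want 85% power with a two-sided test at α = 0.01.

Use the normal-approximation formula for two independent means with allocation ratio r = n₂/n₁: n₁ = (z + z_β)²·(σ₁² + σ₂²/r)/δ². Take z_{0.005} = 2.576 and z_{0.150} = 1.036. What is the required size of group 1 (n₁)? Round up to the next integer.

n₁ = (z_{α/2} + z_β)² · (σ₁² + σ₂²/r) / δ²
   = (2.576 + 1.036)² · (3.5² + 3.9²/4) / 1.2²
   = 13.0465 · (12.25 + 3.8025) / 1.44
   = 13.0465 · 16.0525 / 1.44
   = 145.44
Round up → n₁ = 146; n₂ = r·n₁ = 4 × 146 = 584.

n₁ = 146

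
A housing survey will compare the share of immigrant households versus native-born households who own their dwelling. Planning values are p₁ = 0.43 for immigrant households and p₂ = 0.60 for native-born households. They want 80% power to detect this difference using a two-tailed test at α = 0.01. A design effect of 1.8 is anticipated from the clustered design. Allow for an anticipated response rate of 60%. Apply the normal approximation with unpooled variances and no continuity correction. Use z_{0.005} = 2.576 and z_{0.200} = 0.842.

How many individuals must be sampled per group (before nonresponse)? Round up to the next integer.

n = 589 per group

n = (z_{α/2} + z_β)² · [p₁(1−p₁) + p₂(1−p₂)] / (p₁ − p₂)²
  = (2.576 + 0.842)² · (0.43·0.57 + 0.60·0.40) / (-0.17)²
  = (3.418)² · (0.2451 + 0.2400) / 0.0289
  = 11.6827 · 0.4851 / 0.0289
  = 196.10
Design effect: 1.8 × 196.10 = 352.98.
Adjust for 60% response: 352.98 / 0.60 = 588.30.
Round up → n = 589 per group.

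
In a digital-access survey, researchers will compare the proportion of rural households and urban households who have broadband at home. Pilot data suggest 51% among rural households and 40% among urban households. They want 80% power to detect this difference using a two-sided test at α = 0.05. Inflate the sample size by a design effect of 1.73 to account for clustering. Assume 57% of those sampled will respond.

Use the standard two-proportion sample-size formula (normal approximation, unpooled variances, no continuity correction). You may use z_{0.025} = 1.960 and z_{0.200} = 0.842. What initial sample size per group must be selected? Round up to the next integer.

n = 965 per group

n = (z_{α/2} + z_β)² · [p₁(1−p₁) + p₂(1−p₂)] / (p₁ − p₂)²
  = (1.960 + 0.842)² · (0.51·0.49 + 0.40·0.60) / (0.11)²
  = (2.802)² · (0.2499 + 0.2400) / 0.0121
  = 7.8512 · 0.4899 / 0.0121
  = 317.88
Design effect: 1.73 × 317.88 = 549.93.
Adjust for 57% response: 549.93 / 0.57 = 964.78.
Round up → n = 965 per group.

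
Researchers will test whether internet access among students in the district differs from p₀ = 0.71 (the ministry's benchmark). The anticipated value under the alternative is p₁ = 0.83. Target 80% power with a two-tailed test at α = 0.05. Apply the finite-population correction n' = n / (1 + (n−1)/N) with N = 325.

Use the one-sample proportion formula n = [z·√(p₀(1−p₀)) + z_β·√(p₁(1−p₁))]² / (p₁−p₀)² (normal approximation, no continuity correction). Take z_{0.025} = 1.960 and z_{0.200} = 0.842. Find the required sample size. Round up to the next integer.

n = 78

n = [z_{α/2}·√(p₀q₀) + z_β·√(p₁q₁)]² / (p₁ − p₀)²
  = [1.960·√(0.71·0.29) + 0.842·√(0.83·0.17)]² / (0.12)²
  = [1.960·0.4538 + 0.842·0.3756]² / 0.0144
  = [1.2057]² / 0.0144
  = 100.94
Finite-population correction (N = 325): 100.94 / (1 + (100.94 − 1)/325) = 77.20.
Round up → n = 78.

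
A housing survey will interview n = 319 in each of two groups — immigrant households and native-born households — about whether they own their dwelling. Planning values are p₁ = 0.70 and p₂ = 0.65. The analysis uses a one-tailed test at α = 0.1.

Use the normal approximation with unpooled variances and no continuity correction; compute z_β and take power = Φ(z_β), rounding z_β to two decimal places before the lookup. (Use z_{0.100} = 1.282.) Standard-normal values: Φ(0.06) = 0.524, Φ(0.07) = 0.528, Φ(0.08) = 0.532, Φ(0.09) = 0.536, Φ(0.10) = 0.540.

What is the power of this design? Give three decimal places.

z_β = |p₁−p₂|·√(n/[p₁q₁+p₂q₂]) − z_α
    = 0.05 · √(319/0.4375) − 1.282
    = 0.05 · 27.0026 − 1.282
    = 1.3501 − 1.282 = 0.0681 → 0.07
Power = Φ(0.07) = 0.528.

Power ≈ 0.528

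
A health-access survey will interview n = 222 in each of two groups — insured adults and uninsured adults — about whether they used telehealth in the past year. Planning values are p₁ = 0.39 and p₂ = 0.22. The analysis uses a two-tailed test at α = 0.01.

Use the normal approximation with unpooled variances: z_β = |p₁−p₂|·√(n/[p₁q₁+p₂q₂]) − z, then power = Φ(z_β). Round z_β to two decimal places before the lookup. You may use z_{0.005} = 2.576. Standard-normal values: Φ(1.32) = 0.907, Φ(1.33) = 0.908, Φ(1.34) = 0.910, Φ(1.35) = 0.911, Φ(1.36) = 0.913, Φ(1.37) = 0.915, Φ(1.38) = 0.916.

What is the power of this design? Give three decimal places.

z_β = |p₁−p₂|·√(n/[p₁q₁+p₂q₂]) − z_{α/2}
    = 0.17 · √(222/0.4095) − 2.576
    = 0.17 · 23.2836 − 2.576
    = 3.9582 − 2.576 = 1.3822 → 1.38
Power = Φ(1.38) = 0.916.

Power ≈ 0.916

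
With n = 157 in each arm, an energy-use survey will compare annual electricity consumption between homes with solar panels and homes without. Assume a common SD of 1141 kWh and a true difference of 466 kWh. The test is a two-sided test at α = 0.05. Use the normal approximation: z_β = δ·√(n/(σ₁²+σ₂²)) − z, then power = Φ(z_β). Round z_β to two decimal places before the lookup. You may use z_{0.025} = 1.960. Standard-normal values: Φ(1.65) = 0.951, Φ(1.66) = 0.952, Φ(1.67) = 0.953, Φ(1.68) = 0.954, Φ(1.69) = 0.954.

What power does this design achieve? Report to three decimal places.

z_β = δ·√(n/(σ₁²+σ₂²)) − z_{α/2}
    = 466 · √(157/2603762) − 1.960
    = 466 · 0.00777 − 1.960
    = 3.6186 − 1.960 = 1.6586 → 1.66
Power = Φ(1.66) = 0.952.

Power ≈ 0.952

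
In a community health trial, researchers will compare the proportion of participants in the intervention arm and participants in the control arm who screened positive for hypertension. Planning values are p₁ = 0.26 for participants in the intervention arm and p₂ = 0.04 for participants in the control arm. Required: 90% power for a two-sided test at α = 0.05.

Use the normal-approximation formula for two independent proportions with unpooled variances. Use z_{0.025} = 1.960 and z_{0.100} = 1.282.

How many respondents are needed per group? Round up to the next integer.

n = (z_{α/2} + z_β)² · [p₁(1−p₁) + p₂(1−p₂)] / (p₁ − p₂)²
  = (1.960 + 1.282)² · (0.26·0.74 + 0.04·0.96) / (0.22)²
  = (3.242)² · (0.1924 + 0.0384) / 0.0484
  = 10.5106 · 0.2308 / 0.0484
  = 50.12
Round up → n = 51 per group.

n = 51 per group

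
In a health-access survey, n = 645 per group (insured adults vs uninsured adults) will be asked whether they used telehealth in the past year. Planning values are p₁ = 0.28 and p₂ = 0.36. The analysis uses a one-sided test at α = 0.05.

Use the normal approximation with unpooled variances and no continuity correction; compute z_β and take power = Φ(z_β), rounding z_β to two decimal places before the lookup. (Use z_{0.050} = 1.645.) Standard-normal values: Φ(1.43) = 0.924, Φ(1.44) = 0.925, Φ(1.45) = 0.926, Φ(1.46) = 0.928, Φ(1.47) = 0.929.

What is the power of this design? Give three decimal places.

z_β = |p₁−p₂|·√(n/[p₁q₁+p₂q₂]) − z_α
    = 0.08 · √(645/0.4320) − 1.645
    = 0.08 · 38.6401 − 1.645
    = 3.0912 − 1.645 = 1.4462 → 1.45
Power = Φ(1.45) = 0.926.

Power ≈ 0.926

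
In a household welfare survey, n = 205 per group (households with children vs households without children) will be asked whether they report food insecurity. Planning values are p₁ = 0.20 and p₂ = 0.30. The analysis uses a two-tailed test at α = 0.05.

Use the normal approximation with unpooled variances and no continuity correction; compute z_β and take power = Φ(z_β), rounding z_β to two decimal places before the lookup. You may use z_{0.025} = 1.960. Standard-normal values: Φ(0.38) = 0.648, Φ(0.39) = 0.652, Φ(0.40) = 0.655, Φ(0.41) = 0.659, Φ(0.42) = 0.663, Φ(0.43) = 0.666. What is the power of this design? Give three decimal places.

Power ≈ 0.652

z_β = |p₁−p₂|·√(n/[p₁q₁+p₂q₂]) − z_{α/2}
    = 0.10 · √(205/0.3700) − 1.960
    = 0.10 · 23.5384 − 1.960
    = 2.3538 − 1.960 = 0.3938 → 0.39
Power = Φ(0.39) = 0.652.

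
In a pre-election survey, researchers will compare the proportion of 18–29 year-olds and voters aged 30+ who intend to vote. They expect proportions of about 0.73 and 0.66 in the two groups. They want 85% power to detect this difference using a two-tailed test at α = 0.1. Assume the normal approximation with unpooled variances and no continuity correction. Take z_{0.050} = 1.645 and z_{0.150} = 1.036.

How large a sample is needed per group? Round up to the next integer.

n = (z_{α/2} + z_β)² · [p₁(1−p₁) + p₂(1−p₂)] / (p₁ − p₂)²
  = (1.645 + 1.036)² · (0.73·0.27 + 0.66·0.34) / (0.07)²
  = (2.681)² · (0.1971 + 0.2244) / 0.0049
  = 7.1878 · 0.4215 / 0.0049
  = 618.29
Round up → n = 619 per group.

n = 619 per group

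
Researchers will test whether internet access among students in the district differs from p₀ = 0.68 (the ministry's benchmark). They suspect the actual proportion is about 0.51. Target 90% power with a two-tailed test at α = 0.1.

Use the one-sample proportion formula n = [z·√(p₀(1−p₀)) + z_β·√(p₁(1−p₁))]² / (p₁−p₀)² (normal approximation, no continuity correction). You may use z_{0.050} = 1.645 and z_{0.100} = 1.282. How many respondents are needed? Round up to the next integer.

n = [z_{α/2}·√(p₀q₀) + z_β·√(p₁q₁)]² / (p₁ − p₀)²
  = [1.645·√(0.68·0.32) + 1.282·√(0.51·0.49)]² / (-0.17)²
  = [1.645·0.4665 + 1.282·0.4999]² / 0.0289
  = [1.4082]² / 0.0289
  = 68.62
Round up → n = 69.

n = 69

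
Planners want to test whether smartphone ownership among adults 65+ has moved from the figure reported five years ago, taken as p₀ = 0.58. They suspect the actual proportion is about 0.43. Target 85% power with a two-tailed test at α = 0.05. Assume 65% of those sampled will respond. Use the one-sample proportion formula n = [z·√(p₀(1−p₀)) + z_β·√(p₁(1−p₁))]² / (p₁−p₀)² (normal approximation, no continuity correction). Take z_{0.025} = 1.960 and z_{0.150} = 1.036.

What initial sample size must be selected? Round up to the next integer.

n = [z_{α/2}·√(p₀q₀) + z_β·√(p₁q₁)]² / (p₁ − p₀)²
  = [1.960·√(0.58·0.42) + 1.036·√(0.43·0.57)]² / (-0.15)²
  = [1.960·0.4936 + 1.036·0.4951]² / 0.0225
  = [1.4803]² / 0.0225
  = 97.39
Adjust for 65% response: 97.39 / 0.65 = 149.83.
Round up → n = 150.

n = 150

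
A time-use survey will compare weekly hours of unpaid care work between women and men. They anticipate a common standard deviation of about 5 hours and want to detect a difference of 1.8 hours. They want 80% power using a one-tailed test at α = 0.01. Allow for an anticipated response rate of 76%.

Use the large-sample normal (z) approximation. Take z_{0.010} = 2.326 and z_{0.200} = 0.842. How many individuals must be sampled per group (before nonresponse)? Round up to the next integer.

n = 204 per group

n = (z_α + z_β)² · (σ₁² + σ₂²) / δ²
  = (2.326 + 0.842)² · (2·5² = 50) / 1.8²
  = 10.0362 · 50 / 3.24
  = 154.88
Adjust for 76% response: 154.88 / 0.76 = 203.79.
Round up → n = 204 per group.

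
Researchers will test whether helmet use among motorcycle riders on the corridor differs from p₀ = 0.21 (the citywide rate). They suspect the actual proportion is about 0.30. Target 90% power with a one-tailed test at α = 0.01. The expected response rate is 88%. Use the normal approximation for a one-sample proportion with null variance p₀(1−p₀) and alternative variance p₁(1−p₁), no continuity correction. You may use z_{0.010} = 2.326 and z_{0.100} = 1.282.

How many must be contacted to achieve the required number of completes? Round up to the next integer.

n = [z_α·√(p₀q₀) + z_β·√(p₁q₁)]² / (p₁ − p₀)²
  = [2.326·√(0.21·0.79) + 1.282·√(0.30·0.70)]² / (0.09)²
  = [2.326·0.4073 + 1.282·0.4583]² / 0.0081
  = [1.5349]² / 0.0081
  = 290.85
Adjust for 88% response: 290.85 / 0.88 = 330.51.
Round up → n = 331.

n = 331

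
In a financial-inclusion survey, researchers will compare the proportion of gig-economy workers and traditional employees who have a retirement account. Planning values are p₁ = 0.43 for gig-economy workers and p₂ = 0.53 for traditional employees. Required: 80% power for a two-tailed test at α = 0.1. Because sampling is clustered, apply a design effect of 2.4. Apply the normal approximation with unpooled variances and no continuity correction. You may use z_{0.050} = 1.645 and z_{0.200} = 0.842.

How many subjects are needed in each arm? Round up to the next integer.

n = (z_{α/2} + z_β)² · [p₁(1−p₁) + p₂(1−p₂)] / (p₁ − p₂)²
  = (1.645 + 0.842)² · (0.43·0.57 + 0.53·0.47) / (-0.10)²
  = (2.487)² · (0.2451 + 0.2491) / 0.0100
  = 6.1852 · 0.4942 / 0.0100
  = 305.67
Design effect: 2.4 × 305.67 = 733.61.
Round up → n = 734 per group.

n = 734 per group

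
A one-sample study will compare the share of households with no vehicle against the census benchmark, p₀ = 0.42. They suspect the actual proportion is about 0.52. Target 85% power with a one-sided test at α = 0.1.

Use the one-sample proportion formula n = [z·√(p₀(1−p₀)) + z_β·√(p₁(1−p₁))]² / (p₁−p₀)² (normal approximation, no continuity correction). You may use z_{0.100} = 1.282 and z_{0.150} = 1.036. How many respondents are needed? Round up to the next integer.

n = 133

n = [z_α·√(p₀q₀) + z_β·√(p₁q₁)]² / (p₁ − p₀)²
  = [1.282·√(0.42·0.58) + 1.036·√(0.52·0.48)]² / (0.10)²
  = [1.282·0.4936 + 1.036·0.4996]² / 0.0100
  = [1.1503]² / 0.0100
  = 132.33
Round up → n = 133.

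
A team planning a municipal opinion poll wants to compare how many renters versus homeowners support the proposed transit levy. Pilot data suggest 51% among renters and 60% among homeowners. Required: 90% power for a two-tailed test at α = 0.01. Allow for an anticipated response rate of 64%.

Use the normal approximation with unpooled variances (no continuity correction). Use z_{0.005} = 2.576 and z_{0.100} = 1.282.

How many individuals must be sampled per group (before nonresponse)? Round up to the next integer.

n = (z_{α/2} + z_β)² · [p₁(1−p₁) + p₂(1−p₂)] / (p₁ − p₂)²
  = (2.576 + 1.282)² · (0.51·0.49 + 0.60·0.40) / (-0.09)²
  = (3.858)² · (0.2499 + 0.2400) / 0.0081
  = 14.8842 · 0.4899 / 0.0081
  = 900.22
Adjust for 64% response: 900.22 / 0.64 = 1406.59.
Round up → n = 1407 per group.

n = 1407 per group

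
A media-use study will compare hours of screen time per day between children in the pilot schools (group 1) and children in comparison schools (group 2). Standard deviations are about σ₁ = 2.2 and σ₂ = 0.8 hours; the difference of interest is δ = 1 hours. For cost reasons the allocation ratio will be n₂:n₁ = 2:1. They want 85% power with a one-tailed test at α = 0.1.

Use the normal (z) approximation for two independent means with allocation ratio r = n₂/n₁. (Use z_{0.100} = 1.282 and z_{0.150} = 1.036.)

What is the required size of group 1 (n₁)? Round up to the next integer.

n₁ = (z_α + z_β)² · (σ₁² + σ₂²/r) / δ²
   = (1.282 + 1.036)² · (2.2² + 0.8²/2) / 1²
   = 5.3731 · (4.84 + 0.32) / 1
   = 5.3731 · 5.16 / 1
   = 27.73
Round up → n₁ = 28; n₂ = r·n₁ = 2 × 28 = 56.

n₁ = 28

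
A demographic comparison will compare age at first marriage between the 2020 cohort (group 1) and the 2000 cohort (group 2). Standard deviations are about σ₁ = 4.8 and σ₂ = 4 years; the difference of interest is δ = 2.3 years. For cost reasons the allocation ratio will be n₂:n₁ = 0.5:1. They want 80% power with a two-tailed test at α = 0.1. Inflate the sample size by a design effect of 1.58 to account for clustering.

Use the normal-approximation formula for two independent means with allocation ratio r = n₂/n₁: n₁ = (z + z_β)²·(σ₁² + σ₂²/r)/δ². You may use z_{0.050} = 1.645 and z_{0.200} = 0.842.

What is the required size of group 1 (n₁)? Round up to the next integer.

n₁ = 102

n₁ = (z_{α/2} + z_β)² · (σ₁² + σ₂²/r) / δ²
   = (1.645 + 0.842)² · (4.8² + 4²/0.5) / 2.3²
   = 6.1852 · (23.04 + 32) / 5.29
   = 6.1852 · 55.04 / 5.29
   = 64.35
Design effect: 1.58 × 64.35 = 101.68.
Round up → n₁ = 102; n₂ = r·n₁ = 0.5 × 102 = 51.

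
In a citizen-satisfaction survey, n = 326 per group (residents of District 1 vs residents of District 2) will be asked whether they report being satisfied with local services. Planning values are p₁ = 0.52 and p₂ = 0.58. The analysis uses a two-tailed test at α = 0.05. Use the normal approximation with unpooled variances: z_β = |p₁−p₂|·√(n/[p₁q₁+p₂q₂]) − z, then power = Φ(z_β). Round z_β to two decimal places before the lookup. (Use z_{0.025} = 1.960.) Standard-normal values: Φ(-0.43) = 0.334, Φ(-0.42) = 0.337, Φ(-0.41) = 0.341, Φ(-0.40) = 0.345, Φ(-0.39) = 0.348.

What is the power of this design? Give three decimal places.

z_β = |p₁−p₂|·√(n/[p₁q₁+p₂q₂]) − z_{α/2}
    = 0.06 · √(326/0.4932) − 1.960
    = 0.06 · 25.7097 − 1.960
    = 1.5426 − 1.960 = -0.4174 → -0.42
Power = Φ(-0.42) = 0.337.

Power ≈ 0.337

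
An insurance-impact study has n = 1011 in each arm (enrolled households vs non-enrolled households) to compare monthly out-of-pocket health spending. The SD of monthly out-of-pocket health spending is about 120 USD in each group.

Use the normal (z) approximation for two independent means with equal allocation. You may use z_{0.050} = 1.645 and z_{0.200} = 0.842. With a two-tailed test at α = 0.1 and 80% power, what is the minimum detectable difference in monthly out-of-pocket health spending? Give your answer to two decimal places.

Minimum detectable difference ≈ 13.27 USD

δ = (z_{α/2} + z_β) · √((σ₁²+σ₂²)/n)
  = (1.645 + 0.842) · √(28800/1011)
  = 2.487 · √28.4866
  = 2.487 · 5.3373
  = 13.2738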